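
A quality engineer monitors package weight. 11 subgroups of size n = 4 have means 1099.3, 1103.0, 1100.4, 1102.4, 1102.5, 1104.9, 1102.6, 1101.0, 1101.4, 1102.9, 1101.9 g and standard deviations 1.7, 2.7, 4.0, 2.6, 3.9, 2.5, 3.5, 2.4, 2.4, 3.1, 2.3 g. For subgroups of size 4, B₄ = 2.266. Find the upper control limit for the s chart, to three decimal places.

6.407

s̄ = (1.7 + 2.7 + 4.0 + 2.6 + 3.9 + 2.5 + 3.5 + 2.4 + 2.4 + 3.1 + 2.3) / 11 = 2.8273
UCL_s = B₄·s̄ = 2.266 × 2.8273 = 6.4066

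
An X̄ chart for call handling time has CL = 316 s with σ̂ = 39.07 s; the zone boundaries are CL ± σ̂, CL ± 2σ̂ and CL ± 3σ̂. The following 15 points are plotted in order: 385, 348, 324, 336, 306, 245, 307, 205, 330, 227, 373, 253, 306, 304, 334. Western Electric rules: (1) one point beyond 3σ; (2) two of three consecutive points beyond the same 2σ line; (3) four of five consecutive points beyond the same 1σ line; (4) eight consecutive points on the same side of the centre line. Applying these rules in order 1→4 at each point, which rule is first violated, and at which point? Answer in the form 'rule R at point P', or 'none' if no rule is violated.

Zone of each point (C = within 1σ̂, B = 1σ̂–2σ̂, A = 2σ̂–3σ̂, * = beyond 3σ̂; sign = side of CL): 1:+B, 2:+C, 3:+C, 4:+C, 5:-C, 6:-B, 7:-C, 8:-A, 9:+C, 10:-A, 11:+B, 12:-B, 13:-C, 14:-C, 15:+C
Rule 2 (two of three consecutive points beyond the same 2σ limit) is satisfied at point 10.

rule 2 at point 10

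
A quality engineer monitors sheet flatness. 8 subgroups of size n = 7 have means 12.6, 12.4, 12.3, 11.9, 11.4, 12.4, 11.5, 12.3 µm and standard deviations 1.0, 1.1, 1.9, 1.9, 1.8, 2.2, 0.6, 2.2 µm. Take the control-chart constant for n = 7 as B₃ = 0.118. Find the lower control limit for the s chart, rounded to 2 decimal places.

s̄ = (1.0 + 1.1 + 1.9 + 1.9 + 1.8 + 2.2 + 0.6 + 2.2) / 8 = 1.5875
LCL_s = B₃·s̄ = 0.118 × 1.5875 = 0.1873

0.19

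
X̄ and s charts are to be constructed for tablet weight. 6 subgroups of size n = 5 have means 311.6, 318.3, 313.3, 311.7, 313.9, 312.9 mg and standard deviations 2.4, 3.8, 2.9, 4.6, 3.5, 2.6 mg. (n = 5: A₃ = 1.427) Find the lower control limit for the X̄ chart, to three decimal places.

X̄̄ = (311.6 + 318.3 + 313.3 + 311.7 + 313.9 + 312.9) / 6 = 313.6167
s̄ = (2.4 + 3.8 + 2.9 + 4.6 + 3.5 + 2.6) / 6 = 3.3000
LCL = X̄̄ − A₃·s̄ = 313.6167 − 1.427 × 3.3000 = 308.9076

308.908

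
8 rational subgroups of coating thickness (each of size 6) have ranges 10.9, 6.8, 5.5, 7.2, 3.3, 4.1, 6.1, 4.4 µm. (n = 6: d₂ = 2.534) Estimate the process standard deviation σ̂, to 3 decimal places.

R̄ = (10.9 + 6.8 + 5.5 + 7.2 + 3.3 + 4.1 + 6.1 + 4.4) / 8 = 6.0375
σ̂ = R̄ / d₂ = 6.0375 / 2.534 = 2.3826

2.383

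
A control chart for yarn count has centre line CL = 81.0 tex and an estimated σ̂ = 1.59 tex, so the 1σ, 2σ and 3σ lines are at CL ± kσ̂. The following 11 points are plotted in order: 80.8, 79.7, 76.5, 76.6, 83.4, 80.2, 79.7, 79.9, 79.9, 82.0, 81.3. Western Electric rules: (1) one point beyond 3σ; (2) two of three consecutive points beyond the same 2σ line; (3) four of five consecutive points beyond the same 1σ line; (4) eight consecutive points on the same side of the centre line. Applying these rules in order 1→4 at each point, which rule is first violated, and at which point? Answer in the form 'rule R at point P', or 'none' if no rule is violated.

rule 2 at point 4

Zone of each point (C = within 1σ̂, B = 1σ̂–2σ̂, A = 2σ̂–3σ̂, * = beyond 3σ̂; sign = side of CL): 1:-C, 2:-C, 3:-A, 4:-A, 5:+B, 6:-C, 7:-C, 8:-C, 9:-C, 10:+C, 11:+C
Rule 2 (two of three consecutive points beyond the same 2σ limit) is satisfied at point 4.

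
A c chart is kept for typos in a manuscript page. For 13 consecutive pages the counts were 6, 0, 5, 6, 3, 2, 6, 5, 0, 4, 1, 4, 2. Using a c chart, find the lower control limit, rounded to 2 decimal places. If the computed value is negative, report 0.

c̄ = (6 + 0 + 5 + 6 + 3 + 2 + 6 + 5 + 0 + 4 + 1 + 4 + 2) / 13 = 44 / 13 = 3.3846
LCL = c̄ − 3√c̄ = 3.3846 − 3 × 1.8397 = -2.1346 → 0 (cannot be negative)

0.00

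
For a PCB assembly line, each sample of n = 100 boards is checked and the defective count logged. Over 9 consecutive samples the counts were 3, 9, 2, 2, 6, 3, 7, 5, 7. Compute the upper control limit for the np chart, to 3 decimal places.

11.358

p̄ = Σdᵢ / (k·n) = 44 / (9 × 100) = 0.04889
UCL = np̄ + 3·√(np̄(1−p̄)) = 4.8889 + 3 × √(4.8889×0.95111) = 4.8889 + 3 × 2.1564 = 11.3580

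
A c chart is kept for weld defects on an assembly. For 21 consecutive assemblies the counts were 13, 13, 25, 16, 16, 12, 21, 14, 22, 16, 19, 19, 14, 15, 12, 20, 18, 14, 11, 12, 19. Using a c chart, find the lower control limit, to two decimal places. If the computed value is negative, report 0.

c̄ = (13 + 13 + 25 + 16 + 16 + 12 + 21 + 14 + 22 + 16 + 19 + 19 + 14 + 15 + 12 + 20 + 18 + 14 + 11 + 12 + 19) / 21 = 341 / 21 = 16.2381
LCL = c̄ − 3√c̄ = 16.2381 − 3 × 4.0297 = 4.1491

4.15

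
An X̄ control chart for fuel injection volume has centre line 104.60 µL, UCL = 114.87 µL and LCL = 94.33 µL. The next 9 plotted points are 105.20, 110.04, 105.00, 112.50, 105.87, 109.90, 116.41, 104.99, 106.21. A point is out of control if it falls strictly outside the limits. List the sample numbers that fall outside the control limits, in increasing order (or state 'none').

Compare each point to [94.33, 114.87]: sample 7 = 116.41 > UCL.

7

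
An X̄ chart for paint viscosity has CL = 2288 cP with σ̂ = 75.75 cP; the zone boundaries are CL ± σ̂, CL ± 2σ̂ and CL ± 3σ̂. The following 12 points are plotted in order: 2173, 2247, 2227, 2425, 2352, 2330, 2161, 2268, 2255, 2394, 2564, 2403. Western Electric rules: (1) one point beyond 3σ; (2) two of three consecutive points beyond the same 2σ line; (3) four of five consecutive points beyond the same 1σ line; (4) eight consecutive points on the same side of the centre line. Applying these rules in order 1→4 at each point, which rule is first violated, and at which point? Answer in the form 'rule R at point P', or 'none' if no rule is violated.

rule 1 at point 11

Zone of each point (C = within 1σ̂, B = 1σ̂–2σ̂, A = 2σ̂–3σ̂, * = beyond 3σ̂; sign = side of CL): 1:-B, 2:-C, 3:-C, 4:+B, 5:+C, 6:+C, 7:-B, 8:-C, 9:-C, 10:+B, 11:+*, 12:+B
Rule 1 (one point beyond the 3σ limits) is satisfied at point 11.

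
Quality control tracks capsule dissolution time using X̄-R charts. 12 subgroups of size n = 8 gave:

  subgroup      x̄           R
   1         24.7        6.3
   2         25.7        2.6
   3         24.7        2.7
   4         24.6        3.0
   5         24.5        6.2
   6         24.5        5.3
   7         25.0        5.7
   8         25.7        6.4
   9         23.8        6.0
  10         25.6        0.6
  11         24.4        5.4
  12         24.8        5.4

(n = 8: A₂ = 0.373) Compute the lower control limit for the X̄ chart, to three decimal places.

X̄̄ = (24.7 + 25.7 + 24.7 + 24.6 + 24.5 + 24.5 + 25.0 + 25.7 + 23.8 + 25.6 + 24.4 + 24.8) / 12 = 298.0000 / 12 = 24.8333
R̄ = (6.3 + 2.6 + 2.7 + 3.0 + 6.2 + 5.3 + 5.7 + 6.4 + 6.0 + 0.6 + 5.4 + 5.4) / 12 = 55.6000 / 12 = 4.6333
LCL = X̄̄ − A₂·R̄ = 24.8333 − 0.373 × 4.6333 = 23.1051

23.105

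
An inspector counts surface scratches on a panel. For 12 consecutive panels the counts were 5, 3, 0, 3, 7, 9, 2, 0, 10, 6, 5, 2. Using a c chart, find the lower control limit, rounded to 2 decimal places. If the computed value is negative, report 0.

0.00

c̄ = (5 + 3 + 0 + 3 + 7 + 9 + 2 + 0 + 10 + 6 + 5 + 2) / 12 = 52 / 12 = 4.3333
LCL = c̄ − 3√c̄ = 4.3333 − 3 × 2.0817 = -1.9117 → 0 (cannot be negative)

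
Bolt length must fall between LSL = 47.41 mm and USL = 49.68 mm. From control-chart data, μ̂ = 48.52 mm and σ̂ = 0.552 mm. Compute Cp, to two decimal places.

0.69

Cp = (USL − LSL) / (6σ̂) = (49.68 − 47.41) / (6 × 0.552) = 2.2700 / 3.3120 = 0.6854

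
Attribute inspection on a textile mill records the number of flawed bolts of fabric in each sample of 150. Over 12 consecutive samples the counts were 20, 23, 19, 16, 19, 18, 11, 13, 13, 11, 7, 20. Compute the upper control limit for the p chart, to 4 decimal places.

p̄ = Σdᵢ / (k·n) = 190 / (12 × 150) = 0.10556
UCL = p̄ + 3·√(p̄(1−p̄)/n) = 0.10556 + 3 × √(0.10556×0.89444/150) = 0.10556 + 3 × 0.02509 = 0.18082

0.1808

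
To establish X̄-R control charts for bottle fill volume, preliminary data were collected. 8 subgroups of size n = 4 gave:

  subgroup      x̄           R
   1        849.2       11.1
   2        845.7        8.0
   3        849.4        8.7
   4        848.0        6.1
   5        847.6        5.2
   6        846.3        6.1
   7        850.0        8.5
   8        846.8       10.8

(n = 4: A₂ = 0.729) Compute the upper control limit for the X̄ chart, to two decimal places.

X̄̄ = (849.2 + 845.7 + 849.4 + 848.0 + 847.6 + 846.3 + 850.0 + 846.8) / 8 = 6783.0000 / 8 = 847.8750
R̄ = (11.1 + 8.0 + 8.7 + 6.1 + 5.2 + 6.1 + 8.5 + 10.8) / 8 = 64.5000 / 8 = 8.0625
UCL = X̄̄ + A₂·R̄ = 847.8750 + 0.729 × 8.0625 = 853.7526

853.75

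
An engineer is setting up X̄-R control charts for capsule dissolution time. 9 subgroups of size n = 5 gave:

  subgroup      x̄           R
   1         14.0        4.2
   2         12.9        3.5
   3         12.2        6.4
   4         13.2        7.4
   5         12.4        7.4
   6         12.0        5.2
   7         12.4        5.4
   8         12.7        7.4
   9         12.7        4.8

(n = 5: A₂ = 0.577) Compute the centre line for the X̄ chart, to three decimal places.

12.722

X̄̄ = (14.0 + 12.9 + 12.2 + 13.2 + 12.4 + 12.0 + 12.4 + 12.7 + 12.7) / 9 = 114.5000 / 9 = 12.7222
CL = X̄̄ = 12.7222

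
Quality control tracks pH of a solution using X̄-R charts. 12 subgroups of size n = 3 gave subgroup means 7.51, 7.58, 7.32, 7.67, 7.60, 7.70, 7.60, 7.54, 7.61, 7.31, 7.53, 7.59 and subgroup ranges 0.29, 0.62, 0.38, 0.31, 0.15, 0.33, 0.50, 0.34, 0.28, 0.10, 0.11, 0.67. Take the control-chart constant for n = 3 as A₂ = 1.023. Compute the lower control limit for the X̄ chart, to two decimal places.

7.20

X̄̄ = (7.51 + 7.58 + 7.32 + 7.67 + 7.60 + 7.70 + 7.60 + 7.54 + 7.61 + 7.31 + 7.53 + 7.59) / 12 = 90.5600 / 12 = 7.5467
R̄ = (0.29 + 0.62 + 0.38 + 0.31 + 0.15 + 0.33 + 0.50 + 0.34 + 0.28 + 0.10 + 0.11 + 0.67) / 12 = 4.0800 / 12 = 0.3400
LCL = X̄̄ − A₂·R̄ = 7.5467 − 1.023 × 0.3400 = 7.1988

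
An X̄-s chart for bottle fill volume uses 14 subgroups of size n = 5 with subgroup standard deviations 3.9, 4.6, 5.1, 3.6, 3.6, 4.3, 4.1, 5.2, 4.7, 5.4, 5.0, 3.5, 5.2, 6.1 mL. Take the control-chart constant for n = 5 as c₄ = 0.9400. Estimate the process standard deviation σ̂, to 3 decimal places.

4.886

s̄ = (3.9 + 4.6 + 5.1 + 3.6 + 3.6 + 4.3 + 4.1 + 5.2 + 4.7 + 5.4 + 5.0 + 3.5 + 5.2 + 6.1) / 14 = 4.5929
σ̂ = s̄ / c₄ = 4.5929 / 0.9400 = 4.8860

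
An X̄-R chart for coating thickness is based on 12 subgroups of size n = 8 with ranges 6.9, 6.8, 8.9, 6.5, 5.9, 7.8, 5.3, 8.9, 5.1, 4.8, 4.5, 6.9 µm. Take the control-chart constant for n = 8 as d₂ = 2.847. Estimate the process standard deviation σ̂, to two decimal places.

R̄ = (6.9 + 6.8 + 8.9 + 6.5 + 5.9 + 7.8 + 5.3 + 8.9 + 5.1 + 4.8 + 4.5 + 6.9) / 12 = 6.5250
σ̂ = R̄ / d₂ = 6.5250 / 2.847 = 2.2919

2.29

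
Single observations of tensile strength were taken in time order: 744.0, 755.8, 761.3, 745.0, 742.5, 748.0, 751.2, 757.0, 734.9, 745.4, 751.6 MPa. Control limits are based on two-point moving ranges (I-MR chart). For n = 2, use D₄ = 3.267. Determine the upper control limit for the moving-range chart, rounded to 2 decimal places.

29.21

Moving ranges: 11.8, 5.5, 16.3, 2.5, 5.5, 3.2, 5.8, 22.1, 10.5, 6.2; M̄R̄ = 89.4000 / 10 = 8.9400
UCL_MR = D₄·M̄R̄ = 3.267 × 8.9400 = 29.2070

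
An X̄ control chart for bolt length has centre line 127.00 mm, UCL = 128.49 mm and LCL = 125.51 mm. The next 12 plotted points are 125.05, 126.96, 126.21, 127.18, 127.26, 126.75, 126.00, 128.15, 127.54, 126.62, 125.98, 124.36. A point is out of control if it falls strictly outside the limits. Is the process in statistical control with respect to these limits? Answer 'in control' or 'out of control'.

Compare each point to [125.51, 128.49]: sample 1 = 125.05 < LCL; sample 12 = 124.36 < LCL.

out of control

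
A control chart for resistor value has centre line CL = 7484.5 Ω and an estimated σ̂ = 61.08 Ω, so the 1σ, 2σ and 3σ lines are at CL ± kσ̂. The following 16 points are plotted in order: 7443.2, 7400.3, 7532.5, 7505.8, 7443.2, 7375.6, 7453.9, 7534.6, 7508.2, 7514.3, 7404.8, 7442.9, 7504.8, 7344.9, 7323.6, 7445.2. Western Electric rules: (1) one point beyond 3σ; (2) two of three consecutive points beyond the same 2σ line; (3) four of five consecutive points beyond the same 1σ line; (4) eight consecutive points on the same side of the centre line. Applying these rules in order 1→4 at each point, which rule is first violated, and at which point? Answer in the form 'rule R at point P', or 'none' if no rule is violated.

Zone of each point (C = within 1σ̂, B = 1σ̂–2σ̂, A = 2σ̂–3σ̂, * = beyond 3σ̂; sign = side of CL): 1:-C, 2:-B, 3:+C, 4:+C, 5:-C, 6:-B, 7:-C, 8:+C, 9:+C, 10:+C, 11:-B, 12:-C, 13:+C, 14:-A, 15:-A, 16:-C
Rule 2 (two of three consecutive points beyond the same 2σ limit) is satisfied at point 15.

rule 2 at point 15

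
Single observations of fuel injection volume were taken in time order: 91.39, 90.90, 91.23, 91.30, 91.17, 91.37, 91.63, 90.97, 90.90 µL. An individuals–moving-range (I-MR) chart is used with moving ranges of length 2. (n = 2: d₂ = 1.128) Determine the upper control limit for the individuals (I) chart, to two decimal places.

X̄ = (91.39 + 90.90 + 91.23 + 91.30 + 91.17 + 91.37 + 91.63 + 90.97 + 90.90) / 9 = 91.2067
Moving ranges: 0.49, 0.33, 0.07, 0.13, 0.20, 0.26, 0.66, 0.07; M̄R̄ = 2.2100 / 8 = 0.2762
UCL = X̄ + 3·M̄R̄/d₂ = 91.2067 + 3 × 0.2762 / 1.128 = 91.9414

91.94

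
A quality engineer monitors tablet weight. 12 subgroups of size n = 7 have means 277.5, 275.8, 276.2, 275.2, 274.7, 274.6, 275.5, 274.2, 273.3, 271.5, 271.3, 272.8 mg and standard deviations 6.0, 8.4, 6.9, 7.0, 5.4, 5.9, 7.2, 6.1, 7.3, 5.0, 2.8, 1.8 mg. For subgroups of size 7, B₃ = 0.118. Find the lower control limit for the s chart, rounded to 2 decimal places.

0.69

s̄ = (6.0 + 8.4 + 6.9 + 7.0 + 5.4 + 5.9 + 7.2 + 6.1 + 7.3 + 5.0 + 2.8 + 1.8) / 12 = 5.8167
LCL_s = B₃·s̄ = 0.118 × 5.8167 = 0.6864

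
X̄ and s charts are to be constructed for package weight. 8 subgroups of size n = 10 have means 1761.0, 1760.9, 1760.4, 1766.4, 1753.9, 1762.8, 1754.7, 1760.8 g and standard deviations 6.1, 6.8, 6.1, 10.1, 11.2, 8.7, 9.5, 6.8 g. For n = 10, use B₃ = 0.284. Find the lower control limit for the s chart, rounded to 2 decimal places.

s̄ = (6.1 + 6.8 + 6.1 + 10.1 + 11.2 + 8.7 + 9.5 + 6.8) / 8 = 8.1625
LCL_s = B₃·s̄ = 0.284 × 8.1625 = 2.3181

2.32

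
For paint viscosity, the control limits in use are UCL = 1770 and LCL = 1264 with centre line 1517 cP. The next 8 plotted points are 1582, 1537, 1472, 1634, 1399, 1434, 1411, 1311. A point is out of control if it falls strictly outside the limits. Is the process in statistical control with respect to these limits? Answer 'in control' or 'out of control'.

All 8 points lie within [1264, 1770].

in control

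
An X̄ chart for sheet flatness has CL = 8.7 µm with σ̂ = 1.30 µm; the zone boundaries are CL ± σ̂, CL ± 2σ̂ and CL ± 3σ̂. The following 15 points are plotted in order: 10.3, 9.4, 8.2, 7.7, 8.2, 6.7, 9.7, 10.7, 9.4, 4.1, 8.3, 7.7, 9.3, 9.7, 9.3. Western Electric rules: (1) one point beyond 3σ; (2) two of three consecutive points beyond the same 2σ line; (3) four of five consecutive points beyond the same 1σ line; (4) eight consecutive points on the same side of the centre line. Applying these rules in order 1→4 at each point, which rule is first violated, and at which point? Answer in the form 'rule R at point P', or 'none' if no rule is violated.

rule 1 at point 10

Zone of each point (C = within 1σ̂, B = 1σ̂–2σ̂, A = 2σ̂–3σ̂, * = beyond 3σ̂; sign = side of CL): 1:+B, 2:+C, 3:-C, 4:-C, 5:-C, 6:-B, 7:+C, 8:+B, 9:+C, 10:-*, 11:-C, 12:-C, 13:+C, 14:+C, 15:+C
Rule 1 (one point beyond the 3σ limits) is satisfied at point 10.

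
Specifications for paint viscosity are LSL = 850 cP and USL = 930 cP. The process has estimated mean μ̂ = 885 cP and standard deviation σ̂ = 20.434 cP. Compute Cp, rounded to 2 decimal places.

Cp = (USL − LSL) / (6σ̂) = (930 − 850) / (6 × 20.434) = 80.0000 / 122.6040 = 0.6525

0.65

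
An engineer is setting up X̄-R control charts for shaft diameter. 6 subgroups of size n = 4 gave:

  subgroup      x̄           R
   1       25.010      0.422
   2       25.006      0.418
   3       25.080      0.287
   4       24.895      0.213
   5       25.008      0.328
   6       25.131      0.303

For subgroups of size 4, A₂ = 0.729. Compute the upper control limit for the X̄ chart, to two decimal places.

25.26

X̄̄ = (25.010 + 25.006 + 25.080 + 24.895 + 25.008 + 25.131) / 6 = 150.1300 / 6 = 25.0217
R̄ = (0.422 + 0.418 + 0.287 + 0.213 + 0.328 + 0.303) / 6 = 1.9710 / 6 = 0.3285
UCL = X̄̄ + A₂·R̄ = 25.0217 + 0.729 × 0.3285 = 25.2611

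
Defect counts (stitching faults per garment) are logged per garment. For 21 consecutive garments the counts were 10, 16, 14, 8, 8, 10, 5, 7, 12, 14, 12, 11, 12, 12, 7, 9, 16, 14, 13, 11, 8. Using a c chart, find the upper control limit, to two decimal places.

20.81

c̄ = (10 + 16 + 14 + 8 + 8 + 10 + 5 + 7 + 12 + 14 + 12 + 11 + 12 + 12 + 7 + 9 + 16 + 14 + 13 + 11 + 8) / 21 = 229 / 21 = 10.9048
UCL = c̄ + 3√c̄ = 10.9048 + 3 × √10.9048 = 10.9048 + 3 × 3.3022 = 20.8115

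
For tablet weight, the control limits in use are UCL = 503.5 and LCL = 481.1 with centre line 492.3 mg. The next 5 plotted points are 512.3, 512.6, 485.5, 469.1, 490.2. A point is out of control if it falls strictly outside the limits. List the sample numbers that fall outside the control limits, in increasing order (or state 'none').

1, 2, 4

Compare each point to [481.1, 503.5]: sample 1 = 512.3 > UCL; sample 2 = 512.6 > UCL; sample 4 = 469.1 < LCL.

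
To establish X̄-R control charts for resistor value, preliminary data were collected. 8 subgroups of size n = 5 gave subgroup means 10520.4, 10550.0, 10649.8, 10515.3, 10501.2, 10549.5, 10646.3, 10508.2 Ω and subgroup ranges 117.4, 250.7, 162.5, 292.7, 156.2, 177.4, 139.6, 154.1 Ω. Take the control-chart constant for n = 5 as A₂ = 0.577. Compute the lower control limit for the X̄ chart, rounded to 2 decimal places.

10450.46

X̄̄ = (10520.4 + 10550.0 + 10649.8 + 10515.3 + 10501.2 + 10549.5 + 10646.3 + 10508.2) / 8 = 84440.7000 / 8 = 10555.0875
R̄ = (117.4 + 250.7 + 162.5 + 292.7 + 156.2 + 177.4 + 139.6 + 154.1) / 8 = 1450.6000 / 8 = 181.3250
LCL = X̄̄ − A₂·R̄ = 10555.0875 − 0.577 × 181.3250 = 10450.4630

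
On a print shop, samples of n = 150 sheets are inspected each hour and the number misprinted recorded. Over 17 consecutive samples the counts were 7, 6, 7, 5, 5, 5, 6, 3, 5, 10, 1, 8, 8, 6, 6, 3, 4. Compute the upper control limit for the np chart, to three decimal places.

p̄ = Σdᵢ / (k·n) = 95 / (17 × 150) = 0.03725
UCL = np̄ + 3·√(np̄(1−p̄)) = 5.5882 + 3 × √(5.5882×0.96275) = 5.5882 + 3 × 2.3195 = 12.5467

12.547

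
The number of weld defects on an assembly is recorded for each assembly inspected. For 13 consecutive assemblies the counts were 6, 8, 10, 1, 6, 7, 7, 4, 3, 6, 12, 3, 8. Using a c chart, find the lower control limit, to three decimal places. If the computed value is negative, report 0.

0.000

c̄ = (6 + 8 + 10 + 1 + 6 + 7 + 7 + 4 + 3 + 6 + 12 + 3 + 8) / 13 = 81 / 13 = 6.2308
LCL = c̄ − 3√c̄ = 6.2308 − 3 × 2.4962 = -1.2577 → 0 (cannot be negative)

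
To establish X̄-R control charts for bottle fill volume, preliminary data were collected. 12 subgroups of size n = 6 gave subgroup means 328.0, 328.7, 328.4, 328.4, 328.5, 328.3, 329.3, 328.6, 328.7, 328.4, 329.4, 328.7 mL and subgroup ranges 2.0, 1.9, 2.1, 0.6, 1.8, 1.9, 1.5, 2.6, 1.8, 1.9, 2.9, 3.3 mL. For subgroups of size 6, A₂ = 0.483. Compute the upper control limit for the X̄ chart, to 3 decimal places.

X̄̄ = (328.0 + 328.7 + 328.4 + 328.4 + 328.5 + 328.3 + 329.3 + 328.6 + 328.7 + 328.4 + 329.4 + 328.7) / 12 = 3943.4000 / 12 = 328.6167
R̄ = (2.0 + 1.9 + 2.1 + 0.6 + 1.8 + 1.9 + 1.5 + 2.6 + 1.8 + 1.9 + 2.9 + 3.3) / 12 = 24.3000 / 12 = 2.0250
UCL = X̄̄ + A₂·R̄ = 328.6167 + 0.483 × 2.0250 = 329.5947

329.595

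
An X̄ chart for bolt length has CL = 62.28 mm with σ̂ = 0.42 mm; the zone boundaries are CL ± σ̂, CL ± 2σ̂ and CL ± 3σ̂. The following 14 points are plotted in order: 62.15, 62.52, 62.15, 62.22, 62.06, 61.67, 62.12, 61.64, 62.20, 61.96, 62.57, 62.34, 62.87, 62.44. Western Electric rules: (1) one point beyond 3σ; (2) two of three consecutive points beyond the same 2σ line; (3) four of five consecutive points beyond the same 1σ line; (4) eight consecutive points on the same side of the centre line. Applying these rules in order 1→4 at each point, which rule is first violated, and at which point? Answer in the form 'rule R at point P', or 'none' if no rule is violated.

Zone of each point (C = within 1σ̂, B = 1σ̂–2σ̂, A = 2σ̂–3σ̂, * = beyond 3σ̂; sign = side of CL): 1:-C, 2:+C, 3:-C, 4:-C, 5:-C, 6:-B, 7:-C, 8:-B, 9:-C, 10:-C, 11:+C, 12:+C, 13:+B, 14:+C
Rule 4 (eight consecutive points on the same side of the centre line) is satisfied at point 10.

rule 4 at point 10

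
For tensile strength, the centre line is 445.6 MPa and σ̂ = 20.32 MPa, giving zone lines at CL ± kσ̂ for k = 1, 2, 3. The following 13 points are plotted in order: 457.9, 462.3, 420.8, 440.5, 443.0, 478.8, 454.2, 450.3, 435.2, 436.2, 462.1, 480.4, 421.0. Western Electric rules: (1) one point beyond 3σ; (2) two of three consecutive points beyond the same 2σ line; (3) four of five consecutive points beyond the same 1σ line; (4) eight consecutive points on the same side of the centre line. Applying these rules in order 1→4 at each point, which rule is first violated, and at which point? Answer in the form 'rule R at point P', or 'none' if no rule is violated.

none

Zone of each point (C = within 1σ̂, B = 1σ̂–2σ̂, A = 2σ̂–3σ̂, * = beyond 3σ̂; sign = side of CL): 1:+C, 2:+C, 3:-B, 4:-C, 5:-C, 6:+B, 7:+C, 8:+C, 9:-C, 10:-C, 11:+C, 12:+B, 13:-B
No rule fires across all 13 points.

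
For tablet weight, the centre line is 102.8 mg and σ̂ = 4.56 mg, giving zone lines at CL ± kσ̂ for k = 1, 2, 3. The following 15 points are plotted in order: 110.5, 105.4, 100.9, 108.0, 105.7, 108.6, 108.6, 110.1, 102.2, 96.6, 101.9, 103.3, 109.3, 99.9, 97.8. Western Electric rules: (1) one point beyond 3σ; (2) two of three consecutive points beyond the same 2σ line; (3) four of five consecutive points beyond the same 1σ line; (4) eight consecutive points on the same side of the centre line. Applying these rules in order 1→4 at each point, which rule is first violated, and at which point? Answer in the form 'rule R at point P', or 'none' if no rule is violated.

Zone of each point (C = within 1σ̂, B = 1σ̂–2σ̂, A = 2σ̂–3σ̂, * = beyond 3σ̂; sign = side of CL): 1:+B, 2:+C, 3:-C, 4:+B, 5:+C, 6:+B, 7:+B, 8:+B, 9:-C, 10:-B, 11:-C, 12:+C, 13:+B, 14:-C, 15:-B
Rule 3 (four of five consecutive points beyond the same 1σ limit) is satisfied at point 8.

rule 3 at point 8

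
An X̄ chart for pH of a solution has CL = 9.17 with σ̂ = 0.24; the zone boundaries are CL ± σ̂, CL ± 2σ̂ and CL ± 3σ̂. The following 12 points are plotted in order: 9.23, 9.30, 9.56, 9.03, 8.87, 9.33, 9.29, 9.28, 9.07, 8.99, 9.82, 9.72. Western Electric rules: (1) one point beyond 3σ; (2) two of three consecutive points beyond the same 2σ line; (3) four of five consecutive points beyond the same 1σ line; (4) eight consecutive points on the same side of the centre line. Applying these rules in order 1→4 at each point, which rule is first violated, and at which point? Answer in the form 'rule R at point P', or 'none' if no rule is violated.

Zone of each point (C = within 1σ̂, B = 1σ̂–2σ̂, A = 2σ̂–3σ̂, * = beyond 3σ̂; sign = side of CL): 1:+C, 2:+C, 3:+B, 4:-C, 5:-B, 6:+C, 7:+C, 8:+C, 9:-C, 10:-C, 11:+A, 12:+A
Rule 2 (two of three consecutive points beyond the same 2σ limit) is satisfied at point 12.

rule 2 at point 12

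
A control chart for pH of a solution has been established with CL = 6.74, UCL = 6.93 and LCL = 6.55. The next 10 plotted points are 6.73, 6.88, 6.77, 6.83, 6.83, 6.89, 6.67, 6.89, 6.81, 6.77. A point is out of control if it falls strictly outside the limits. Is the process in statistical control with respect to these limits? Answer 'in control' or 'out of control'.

All 10 points lie within [6.55, 6.93].

in control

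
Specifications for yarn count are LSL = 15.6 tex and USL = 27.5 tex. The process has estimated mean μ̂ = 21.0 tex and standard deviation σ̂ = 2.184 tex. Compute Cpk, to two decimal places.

0.82

Cpu = (USL − μ̂) / (3σ̂) = (27.5 − 21.0) / (3 × 2.184) = 0.9921; Cpl = (μ̂ − LSL) / (3σ̂) = (21.0 − 15.6) / (3 × 2.184) = 0.8242; Cpk = min(Cpu, Cpl) = 0.8242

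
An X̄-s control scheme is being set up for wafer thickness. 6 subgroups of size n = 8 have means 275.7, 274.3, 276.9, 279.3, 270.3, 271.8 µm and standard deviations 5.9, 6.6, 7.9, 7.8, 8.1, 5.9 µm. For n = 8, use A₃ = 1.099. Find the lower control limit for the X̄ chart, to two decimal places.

266.99

X̄̄ = (275.7 + 274.3 + 276.9 + 279.3 + 270.3 + 271.8) / 6 = 274.7167
s̄ = (5.9 + 6.6 + 7.9 + 7.8 + 8.1 + 5.9) / 6 = 7.0333
LCL = X̄̄ − A₃·s̄ = 274.7167 − 1.099 × 7.0333 = 266.9870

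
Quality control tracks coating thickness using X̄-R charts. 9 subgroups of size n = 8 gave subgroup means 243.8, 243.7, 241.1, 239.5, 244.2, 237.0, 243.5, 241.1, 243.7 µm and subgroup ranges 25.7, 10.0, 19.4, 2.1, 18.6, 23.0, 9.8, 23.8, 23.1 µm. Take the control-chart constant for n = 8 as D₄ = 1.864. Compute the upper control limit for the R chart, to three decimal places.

R̄ = (25.7 + 10.0 + 19.4 + 2.1 + 18.6 + 23.0 + 9.8 + 23.8 + 23.1) / 9 = 155.5000 / 9 = 17.2778
UCL_R = D₄·R̄ = 1.864 × 17.2778 = 32.2058

32.206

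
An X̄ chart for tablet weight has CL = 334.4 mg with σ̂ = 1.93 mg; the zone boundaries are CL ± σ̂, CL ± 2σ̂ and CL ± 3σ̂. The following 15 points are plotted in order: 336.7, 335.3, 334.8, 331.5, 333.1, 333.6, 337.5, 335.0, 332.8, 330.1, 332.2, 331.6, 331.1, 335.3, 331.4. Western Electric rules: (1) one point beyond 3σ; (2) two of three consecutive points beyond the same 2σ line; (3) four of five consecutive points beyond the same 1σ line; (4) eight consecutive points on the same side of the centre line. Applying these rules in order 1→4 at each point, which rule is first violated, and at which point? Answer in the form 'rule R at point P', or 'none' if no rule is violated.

rule 3 at point 13

Zone of each point (C = within 1σ̂, B = 1σ̂–2σ̂, A = 2σ̂–3σ̂, * = beyond 3σ̂; sign = side of CL): 1:+B, 2:+C, 3:+C, 4:-B, 5:-C, 6:-C, 7:+B, 8:+C, 9:-C, 10:-A, 11:-B, 12:-B, 13:-B, 14:+C, 15:-B
Rule 3 (four of five consecutive points beyond the same 1σ limit) is satisfied at point 13.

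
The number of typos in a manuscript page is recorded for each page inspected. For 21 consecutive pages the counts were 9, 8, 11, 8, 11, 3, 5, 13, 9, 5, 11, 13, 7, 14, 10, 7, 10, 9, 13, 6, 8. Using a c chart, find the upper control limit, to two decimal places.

c̄ = (9 + 8 + 11 + 8 + 11 + 3 + 5 + 13 + 9 + 5 + 11 + 13 + 7 + 14 + 10 + 7 + 10 + 9 + 13 + 6 + 8) / 21 = 190 / 21 = 9.0476
UCL = c̄ + 3√c̄ = 9.0476 + 3 × √9.0476 = 9.0476 + 3 × 3.0079 = 18.0714

18.07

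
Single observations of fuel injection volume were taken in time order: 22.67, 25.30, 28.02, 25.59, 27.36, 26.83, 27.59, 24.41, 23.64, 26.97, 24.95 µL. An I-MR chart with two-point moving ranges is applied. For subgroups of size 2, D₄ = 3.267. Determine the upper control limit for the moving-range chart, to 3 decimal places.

Moving ranges: 2.63, 2.72, 2.43, 1.77, 0.53, 0.76, 3.18, 0.77, 3.33, 2.02; M̄R̄ = 20.1400 / 10 = 2.0140
UCL_MR = D₄·M̄R̄ = 3.267 × 2.0140 = 6.5797

6.580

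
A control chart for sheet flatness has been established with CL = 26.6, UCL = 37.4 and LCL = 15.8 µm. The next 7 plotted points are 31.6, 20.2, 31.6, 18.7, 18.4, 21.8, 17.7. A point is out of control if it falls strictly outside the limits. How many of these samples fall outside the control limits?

All 7 points lie within [15.8, 37.4].

0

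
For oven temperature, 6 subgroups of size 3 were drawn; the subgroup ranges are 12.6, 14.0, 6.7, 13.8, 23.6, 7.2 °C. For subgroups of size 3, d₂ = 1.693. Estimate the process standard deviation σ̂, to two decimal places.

R̄ = (12.6 + 14.0 + 6.7 + 13.8 + 23.6 + 7.2) / 6 = 12.9833
σ̂ = R̄ / d₂ = 12.9833 / 1.693 = 7.6688

7.67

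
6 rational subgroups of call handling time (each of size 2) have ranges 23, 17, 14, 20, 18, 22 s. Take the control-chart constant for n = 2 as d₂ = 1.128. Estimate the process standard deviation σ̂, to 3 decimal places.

R̄ = (23 + 17 + 14 + 20 + 18 + 22) / 6 = 19.0000
σ̂ = R̄ / d₂ = 19.0000 / 1.128 = 16.8440

16.844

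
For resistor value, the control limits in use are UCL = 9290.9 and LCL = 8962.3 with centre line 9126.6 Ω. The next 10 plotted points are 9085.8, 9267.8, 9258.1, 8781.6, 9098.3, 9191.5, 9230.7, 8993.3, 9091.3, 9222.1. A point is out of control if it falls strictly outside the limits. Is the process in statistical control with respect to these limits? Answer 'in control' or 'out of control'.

out of control

Compare each point to [8962.3, 9290.9]: sample 4 = 8781.6 < LCL.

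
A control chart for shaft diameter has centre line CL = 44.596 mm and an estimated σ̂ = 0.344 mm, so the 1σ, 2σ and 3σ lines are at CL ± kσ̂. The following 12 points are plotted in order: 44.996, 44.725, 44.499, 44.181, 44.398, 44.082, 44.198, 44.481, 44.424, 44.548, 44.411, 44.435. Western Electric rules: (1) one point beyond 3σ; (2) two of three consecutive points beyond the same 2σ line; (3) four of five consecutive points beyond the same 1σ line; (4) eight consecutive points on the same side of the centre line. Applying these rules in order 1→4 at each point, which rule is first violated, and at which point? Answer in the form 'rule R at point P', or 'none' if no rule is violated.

Zone of each point (C = within 1σ̂, B = 1σ̂–2σ̂, A = 2σ̂–3σ̂, * = beyond 3σ̂; sign = side of CL): 1:+B, 2:+C, 3:-C, 4:-B, 5:-C, 6:-B, 7:-B, 8:-C, 9:-C, 10:-C, 11:-C, 12:-C
Rule 4 (eight consecutive points on the same side of the centre line) is satisfied at point 10.

rule 4 at point 10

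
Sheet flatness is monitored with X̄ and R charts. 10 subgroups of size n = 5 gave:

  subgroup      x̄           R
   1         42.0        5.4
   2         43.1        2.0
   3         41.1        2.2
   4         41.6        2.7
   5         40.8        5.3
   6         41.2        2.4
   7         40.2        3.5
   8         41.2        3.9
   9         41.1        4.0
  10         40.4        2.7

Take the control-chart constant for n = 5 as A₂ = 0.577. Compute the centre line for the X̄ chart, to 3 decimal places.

X̄̄ = (42.0 + 43.1 + 41.1 + 41.6 + 40.8 + 41.2 + 40.2 + 41.2 + 41.1 + 40.4) / 10 = 412.7000 / 10 = 41.2700
CL = X̄̄ = 41.2700

41.270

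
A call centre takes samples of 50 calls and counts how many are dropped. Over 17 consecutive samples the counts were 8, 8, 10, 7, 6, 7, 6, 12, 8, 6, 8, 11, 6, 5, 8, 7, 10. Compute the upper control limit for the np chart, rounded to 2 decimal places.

15.53

p̄ = Σdᵢ / (k·n) = 133 / (17 × 50) = 0.15647
UCL = np̄ + 3·√(np̄(1−p̄)) = 7.8235 + 3 × √(7.8235×0.84353) = 7.8235 + 3 × 2.5689 = 15.5303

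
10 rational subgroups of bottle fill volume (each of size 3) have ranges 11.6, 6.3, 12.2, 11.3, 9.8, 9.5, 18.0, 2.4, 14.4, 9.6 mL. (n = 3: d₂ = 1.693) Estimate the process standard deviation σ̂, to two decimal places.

6.21

R̄ = (11.6 + 6.3 + 12.2 + 11.3 + 9.8 + 9.5 + 18.0 + 2.4 + 14.4 + 9.6) / 10 = 10.5100
σ̂ = R̄ / d₂ = 10.5100 / 1.693 = 6.2079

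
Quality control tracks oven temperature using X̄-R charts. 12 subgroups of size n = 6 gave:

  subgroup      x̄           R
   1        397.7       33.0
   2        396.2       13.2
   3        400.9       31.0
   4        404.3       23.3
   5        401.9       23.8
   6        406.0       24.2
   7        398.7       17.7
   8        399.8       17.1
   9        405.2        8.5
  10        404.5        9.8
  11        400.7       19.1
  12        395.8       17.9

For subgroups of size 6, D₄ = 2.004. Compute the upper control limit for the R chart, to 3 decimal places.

R̄ = (33.0 + 13.2 + 31.0 + 23.3 + 23.8 + 24.2 + 17.7 + 17.1 + 8.5 + 9.8 + 19.1 + 17.9) / 12 = 238.6000 / 12 = 19.8833
UCL_R = D₄·R̄ = 2.004 × 19.8833 = 39.8462

39.846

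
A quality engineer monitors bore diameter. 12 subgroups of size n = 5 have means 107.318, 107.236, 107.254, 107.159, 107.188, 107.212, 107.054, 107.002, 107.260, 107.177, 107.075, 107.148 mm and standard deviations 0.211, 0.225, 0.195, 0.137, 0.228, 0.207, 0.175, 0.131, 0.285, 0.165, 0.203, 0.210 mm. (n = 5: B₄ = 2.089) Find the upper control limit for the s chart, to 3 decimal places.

s̄ = (0.211 + 0.225 + 0.195 + 0.137 + 0.228 + 0.207 + 0.175 + 0.131 + 0.285 + 0.165 + 0.203 + 0.210) / 12 = 0.1977
UCL_s = B₄·s̄ = 2.089 × 0.1977 = 0.4129

0.413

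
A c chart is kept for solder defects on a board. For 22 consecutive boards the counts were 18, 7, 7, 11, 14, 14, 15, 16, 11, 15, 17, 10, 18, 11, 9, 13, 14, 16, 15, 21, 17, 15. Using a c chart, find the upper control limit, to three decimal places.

24.970

c̄ = (18 + 7 + 7 + 11 + 14 + 14 + 15 + 16 + 11 + 15 + 17 + 10 + 18 + 11 + 9 + 13 + 14 + 16 + 15 + 21 + 17 + 15) / 22 = 304 / 22 = 13.8182
UCL = c̄ + 3√c̄ = 13.8182 + 3 × √13.8182 = 13.8182 + 3 × 3.7173 = 24.9700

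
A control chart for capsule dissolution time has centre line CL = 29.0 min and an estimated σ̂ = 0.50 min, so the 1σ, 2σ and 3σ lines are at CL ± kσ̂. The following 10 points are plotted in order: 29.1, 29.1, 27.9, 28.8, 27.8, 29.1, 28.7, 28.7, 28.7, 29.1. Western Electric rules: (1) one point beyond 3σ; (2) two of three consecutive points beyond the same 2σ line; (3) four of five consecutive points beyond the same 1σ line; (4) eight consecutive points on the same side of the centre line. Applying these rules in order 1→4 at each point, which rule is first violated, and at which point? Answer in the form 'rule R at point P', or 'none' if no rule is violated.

rule 2 at point 5

Zone of each point (C = within 1σ̂, B = 1σ̂–2σ̂, A = 2σ̂–3σ̂, * = beyond 3σ̂; sign = side of CL): 1:+C, 2:+C, 3:-A, 4:-C, 5:-A, 6:+C, 7:-C, 8:-C, 9:-C, 10:+C
Rule 2 (two of three consecutive points beyond the same 2σ limit) is satisfied at point 5.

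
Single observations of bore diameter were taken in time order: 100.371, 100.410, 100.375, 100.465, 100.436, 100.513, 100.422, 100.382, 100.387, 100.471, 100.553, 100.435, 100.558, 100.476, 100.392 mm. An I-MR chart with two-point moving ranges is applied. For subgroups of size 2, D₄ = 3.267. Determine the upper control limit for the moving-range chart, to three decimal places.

0.228

Moving ranges: 0.039, 0.035, 0.090, 0.029, 0.077, 0.091, 0.040, 0.005, 0.084, 0.082, 0.118, 0.123, 0.082, 0.084; M̄R̄ = 0.9790 / 14 = 0.0699
UCL_MR = D₄·M̄R̄ = 3.267 × 0.0699 = 0.2285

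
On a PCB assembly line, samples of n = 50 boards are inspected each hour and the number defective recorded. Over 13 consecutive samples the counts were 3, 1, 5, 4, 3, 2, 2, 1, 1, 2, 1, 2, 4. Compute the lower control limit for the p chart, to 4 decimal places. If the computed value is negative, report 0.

0.0000

p̄ = Σdᵢ / (k·n) = 31 / (13 × 50) = 0.04769
LCL = p̄ − 3·√(p̄(1−p̄)/n) = 0.04769 − 3 × 0.03014 = -0.04272 → 0 (negative, so LCL = 0)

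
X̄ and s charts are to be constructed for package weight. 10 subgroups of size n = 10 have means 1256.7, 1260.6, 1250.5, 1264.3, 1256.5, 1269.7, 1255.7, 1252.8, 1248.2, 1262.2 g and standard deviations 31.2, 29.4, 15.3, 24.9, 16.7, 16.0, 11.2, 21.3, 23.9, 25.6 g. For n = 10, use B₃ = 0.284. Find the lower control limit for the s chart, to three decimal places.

s̄ = (31.2 + 29.4 + 15.3 + 24.9 + 16.7 + 16.0 + 11.2 + 21.3 + 23.9 + 25.6) / 10 = 21.5500
LCL_s = B₃·s̄ = 0.284 × 21.5500 = 6.1202

6.120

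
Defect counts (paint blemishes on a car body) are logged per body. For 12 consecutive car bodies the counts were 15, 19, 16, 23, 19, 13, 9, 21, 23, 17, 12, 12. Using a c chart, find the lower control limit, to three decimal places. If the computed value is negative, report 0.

c̄ = (15 + 19 + 16 + 23 + 19 + 13 + 9 + 21 + 23 + 17 + 12 + 12) / 12 = 199 / 12 = 16.5833
LCL = c̄ − 3√c̄ = 16.5833 − 3 × 4.0723 = 4.3665

4.367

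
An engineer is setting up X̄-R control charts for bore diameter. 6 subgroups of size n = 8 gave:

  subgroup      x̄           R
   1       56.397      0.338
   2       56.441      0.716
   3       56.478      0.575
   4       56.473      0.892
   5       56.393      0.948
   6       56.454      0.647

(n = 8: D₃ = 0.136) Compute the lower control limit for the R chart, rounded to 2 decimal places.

0.09

R̄ = (0.338 + 0.716 + 0.575 + 0.892 + 0.948 + 0.647) / 6 = 4.1160 / 6 = 0.6860
LCL_R = D₃·R̄ = 0.136 × 0.6860 = 0.0933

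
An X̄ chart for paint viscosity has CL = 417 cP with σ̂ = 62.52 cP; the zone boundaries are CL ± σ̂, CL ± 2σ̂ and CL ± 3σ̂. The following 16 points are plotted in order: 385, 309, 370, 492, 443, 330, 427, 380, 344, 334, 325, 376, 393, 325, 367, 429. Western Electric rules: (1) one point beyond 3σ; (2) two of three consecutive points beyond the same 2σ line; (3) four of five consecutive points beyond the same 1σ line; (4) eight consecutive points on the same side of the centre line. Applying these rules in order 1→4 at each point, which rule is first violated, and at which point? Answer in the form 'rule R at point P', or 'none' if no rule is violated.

Zone of each point (C = within 1σ̂, B = 1σ̂–2σ̂, A = 2σ̂–3σ̂, * = beyond 3σ̂; sign = side of CL): 1:-C, 2:-B, 3:-C, 4:+B, 5:+C, 6:-B, 7:+C, 8:-C, 9:-B, 10:-B, 11:-B, 12:-C, 13:-C, 14:-B, 15:-C, 16:+C
Rule 4 (eight consecutive points on the same side of the centre line) is satisfied at point 15.

rule 4 at point 15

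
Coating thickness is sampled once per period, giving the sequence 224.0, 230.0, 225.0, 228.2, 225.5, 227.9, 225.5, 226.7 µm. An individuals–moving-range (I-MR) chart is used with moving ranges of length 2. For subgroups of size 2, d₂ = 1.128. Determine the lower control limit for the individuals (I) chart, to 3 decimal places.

X̄ = (224.0 + 230.0 + 225.0 + 228.2 + 225.5 + 227.9 + 225.5 + 226.7) / 8 = 226.6000
Moving ranges: 6.0, 5.0, 3.2, 2.7, 2.4, 2.4, 1.2; M̄R̄ = 22.9000 / 7 = 3.2714
LCL = X̄ − 3·M̄R̄/d₂ = 226.6000 − 3 × 3.2714 / 1.128 = 217.8994

217.899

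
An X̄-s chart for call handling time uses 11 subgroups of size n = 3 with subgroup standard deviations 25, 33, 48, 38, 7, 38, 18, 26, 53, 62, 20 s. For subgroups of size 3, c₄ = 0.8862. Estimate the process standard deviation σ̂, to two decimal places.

37.75

s̄ = (25 + 33 + 48 + 38 + 7 + 38 + 18 + 26 + 53 + 62 + 20) / 11 = 33.4545
σ̂ = s̄ / c₄ = 33.4545 / 0.8862 = 37.7506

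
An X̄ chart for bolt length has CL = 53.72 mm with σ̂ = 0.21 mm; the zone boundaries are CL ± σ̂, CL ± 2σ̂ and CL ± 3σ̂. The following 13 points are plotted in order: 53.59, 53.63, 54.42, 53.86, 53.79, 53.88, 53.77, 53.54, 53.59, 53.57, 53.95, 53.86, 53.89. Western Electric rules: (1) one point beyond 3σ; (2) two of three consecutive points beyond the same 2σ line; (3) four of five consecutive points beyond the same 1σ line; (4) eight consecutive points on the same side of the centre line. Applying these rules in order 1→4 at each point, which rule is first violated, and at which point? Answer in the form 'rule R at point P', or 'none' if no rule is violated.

rule 1 at point 3

Zone of each point (C = within 1σ̂, B = 1σ̂–2σ̂, A = 2σ̂–3σ̂, * = beyond 3σ̂; sign = side of CL): 1:-C, 2:-C, 3:+*, 4:+C, 5:+C, 6:+C, 7:+C, 8:-C, 9:-C, 10:-C, 11:+B, 12:+C, 13:+C
Rule 1 (one point beyond the 3σ limits) is satisfied at point 3.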